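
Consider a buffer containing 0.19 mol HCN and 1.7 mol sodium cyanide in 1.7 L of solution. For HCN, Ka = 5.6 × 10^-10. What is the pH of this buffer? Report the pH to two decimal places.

pH = 10.20

pKa = −log(5.6 × 10^-10) = 9.252
pH = pKa + log([A⁻]/[HA]) = 9.252 + log(1.7/0.19)
pH = 9.252 + (+0.952) = 10.20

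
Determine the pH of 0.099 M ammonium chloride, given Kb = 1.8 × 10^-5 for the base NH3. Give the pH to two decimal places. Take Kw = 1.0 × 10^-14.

NH4+ is the conjugate acid of the weak base NH3.
Ka = Kw/Kb = 1.0×10^-14 / 1.8 × 10^-5 = 5.56 × 10^-10
From the ICE table, Ka = x²/(0.099 − x) = 5.56 × 10^-10.
Neglecting x in the denominator: x = √(5.56 × 10^-10 × 0.099) = 7.42 × 10^-6 M
Check: 0.0075% ionized — well under 5%, approximation valid.
pH = −log(7.42 × 10^-6) = 5.13

pH = 5.13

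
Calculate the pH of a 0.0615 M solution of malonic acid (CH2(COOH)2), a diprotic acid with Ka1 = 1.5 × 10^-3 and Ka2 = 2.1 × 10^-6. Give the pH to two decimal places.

pH = 2.05

Since Ka1 ≫ Ka2, the first ionization dominates [H+].
Ka1 = x²/(0.0615 − x) = 1.5 × 10^-3
Solving the quadratic: x = (−Ka1 + √(Ka1² + 4·Ka1·C₀))/2 = 8.88 × 10^-3 M
pH = −log(8.88 × 10^-3) = 2.05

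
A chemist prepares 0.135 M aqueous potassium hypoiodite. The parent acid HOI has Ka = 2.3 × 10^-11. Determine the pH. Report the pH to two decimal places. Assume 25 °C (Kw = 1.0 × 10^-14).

OI- is the conjugate base of the weak acid HOI.
Kb = Kw/Ka = 1.0×10^-14 / 2.3 × 10^-11 = 4.35 × 10^-4
Let x = [OH-] at equilibrium. Kb = x²/(0.135 − x).
x is not negligible relative to C₀; solve x² + 0.000435·x − 5.87e-05 = 0.
x = (−Kb + √(Kb² + 4·Kb·C₀))/2 = 7.45 × 10^-3 M
pOH = 2.13, so pH = 14.00 − pOH = 11.87

pH = 11.87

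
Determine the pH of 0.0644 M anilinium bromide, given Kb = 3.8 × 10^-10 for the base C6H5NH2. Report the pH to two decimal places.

C6H5NH3+ is the conjugate acid of the weak base C6H5NH2.
Ka = Kw/Kb = 1.0×10^-14 / 3.8 × 10^-10 = 2.63 × 10^-5
Ka = [H+]²/(0.0644 − [H+]) = 2.63 × 10^-5
Since Ka ≪ C₀, [H+] ≈ √(Ka·C₀) = 1.30 × 10^-3 M.
([H+]/C₀ = 2% < 5%, so the approximation holds.)
pH = −log[H+] = −log(1.30 × 10^-3) = 2.89

pH = 2.89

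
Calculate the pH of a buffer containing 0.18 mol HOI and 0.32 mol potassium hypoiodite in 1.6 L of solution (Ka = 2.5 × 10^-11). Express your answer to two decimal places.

pH = 10.85

pKa = −log(2.5 × 10^-11) = 10.602
Using pH = pKa + log([base]/[acid]) with [base]/[acid] = 0.32/0.18:
pH = 10.602 + (+0.250) = 10.85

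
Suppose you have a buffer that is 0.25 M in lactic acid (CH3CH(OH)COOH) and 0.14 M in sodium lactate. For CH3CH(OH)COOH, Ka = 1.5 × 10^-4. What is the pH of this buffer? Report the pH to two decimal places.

pKa = −log(1.5 × 10^-4) = 3.824
pH = pKa + log([A⁻]/[HA]) = 3.824 + log(0.14/0.25)
pH = 3.824 + (-0.252) = 3.57

pH = 3.57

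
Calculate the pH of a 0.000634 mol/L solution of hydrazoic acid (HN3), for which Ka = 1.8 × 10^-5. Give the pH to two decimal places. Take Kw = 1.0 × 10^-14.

HN3 ⇌ N3- + H+
Ka = [H+]²/(0.000634 − [H+]) = 1.8 × 10^-5
[H+] is not negligible relative to C₀; solve [H+]² + 1.8e-05·[H+] − 1.14e-08 = 0.
[H+] = (−Ka + √(Ka² + 4·Ka·C₀))/2 = 9.82 × 10^-5 M
pH = −log[H+] = −log(9.82 × 10^-5) = 4.01

pH = 4.01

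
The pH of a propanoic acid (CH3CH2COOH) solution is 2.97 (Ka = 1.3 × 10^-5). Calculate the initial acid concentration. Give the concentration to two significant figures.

C₀ = 8.9 × 10^-2 M

[H+] = 10^(-2.97) = 1.07 × 10^-3 M = x
Ka = x²/(C₀ − x) ⇒ C₀ = x + x²/Ka
C₀ = 1.07 × 10^-3 + (1.07 × 10^-3)²/(1.3 × 10^-5) = 8.91 × 10^-2 M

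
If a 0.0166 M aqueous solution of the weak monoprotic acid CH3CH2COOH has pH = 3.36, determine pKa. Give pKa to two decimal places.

[H+] = 10^(-3.36) = 4.37 × 10^-4 M
At equilibrium [HA] = 0.0166 − 4.37 × 10^-4 = 1.62 × 10^-2 M
Ka = [H+][A-]/[HA] = (4.37 × 10^-4)² / 1.62 × 10^-2 = 1.18 × 10^-5
pKa = -log(1.18 × 10^-5) = 4.93

pKa = 4.93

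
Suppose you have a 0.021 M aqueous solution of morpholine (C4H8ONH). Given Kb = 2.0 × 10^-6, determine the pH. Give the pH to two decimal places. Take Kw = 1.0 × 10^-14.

C4H8ONH + H2O ⇌ C4H8ONH2+ + OH-
From the ICE table, Kb = x²/(0.021 − x) = 2.0 × 10^-6.
Neglecting x in the denominator: x = √(2.0 × 10^-6 × 0.021) = 2.05 × 10^-4 M
pOH = 3.69, so pH = 14.00 − pOH = 10.31

pH = 10.31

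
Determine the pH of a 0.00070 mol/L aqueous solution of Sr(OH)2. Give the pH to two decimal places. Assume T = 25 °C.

Sr(OH)2 is a strong base (each formula unit releases 2 OH-); [OH-] = 0.0014 M.
pOH = -log(0.0014) = 2.85
pH = 14.00 - 2.85 = 11.15

pH = 11.15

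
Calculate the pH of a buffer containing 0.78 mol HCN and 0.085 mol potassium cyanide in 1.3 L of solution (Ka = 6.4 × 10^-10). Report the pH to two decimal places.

pH = 8.23

pKa = −log(6.4 × 10^-10) = 9.194
Henderson–Hasselbalch: pH = pKa + log([CN-]/[HCN]) = 9.194 + log(0.085/0.78)
pH = 9.194 + (-0.963) = 8.23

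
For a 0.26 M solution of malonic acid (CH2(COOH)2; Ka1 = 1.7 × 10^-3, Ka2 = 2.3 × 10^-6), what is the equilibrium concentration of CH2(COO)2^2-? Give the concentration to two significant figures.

First ionization gives [H+] ≈ [CH2(COOH)COO-] = 2.02 × 10^-2 M.
Second step: Ka2 = [H+][CH2(COO)2^2-]/[CH2(COOH)COO-] ≈ [CH2(COO)2^2-] (since [H+] ≈ [CH2(COOH)COO-]).
So [CH2(COO)2^2-] ≈ Ka2.

2.3 × 10^-6 M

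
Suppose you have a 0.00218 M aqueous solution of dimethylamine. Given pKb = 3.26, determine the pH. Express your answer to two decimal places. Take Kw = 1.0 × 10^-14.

pH = 10.93

(CH3)2NH + H2O ⇌ (CH3)2NH2+ + OH-
Kb = 10^(−3.26) = 5.50 × 10^-4
Let x = [OH-] at equilibrium. Kb = x²/(0.00218 − x).
Here C₀/Kb ≈ 3.96, so the small-x approximation fails. Use the quadratic:
x = (−Kb + √(Kb² + 4·Kb·C₀))/2 = 8.54 × 10^-4 M
pOH = 3.07, so pH = 14.00 − pOH = 10.93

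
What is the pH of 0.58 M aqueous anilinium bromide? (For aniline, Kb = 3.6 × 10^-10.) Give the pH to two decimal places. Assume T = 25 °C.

C6H5NH3+ is the conjugate acid of the weak base C6H5NH2.
Ka = Kw/Kb = 1.0×10^-14 / 3.6 × 10^-10 = 2.78 × 10^-5
From the ICE table, Ka = x²/(0.58 − x) = 2.78 × 10^-5.
Since Ka ≪ C₀, x ≈ √(Ka·C₀) = 4.02 × 10^-3 M.
pH = −log(4.02 × 10^-3) = 2.40

pH = 2.40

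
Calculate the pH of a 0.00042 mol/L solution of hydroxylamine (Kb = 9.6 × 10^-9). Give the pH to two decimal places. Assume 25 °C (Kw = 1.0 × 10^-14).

NH2OH + H2O ⇌ NH3OH+ + OH-
Let x = [OH-] at equilibrium. Kb = x²/(0.00042 − x).
Neglecting x in the denominator: x = √(9.6 × 10^-9 × 0.00042) = 2.01 × 10^-6 M
Check: 0.48% ionized — well under 5%, approximation valid.
pOH = −log(2.01 × 10^-6) = 5.70; pH = 14.00 − 5.70 = 8.30

pH = 8.30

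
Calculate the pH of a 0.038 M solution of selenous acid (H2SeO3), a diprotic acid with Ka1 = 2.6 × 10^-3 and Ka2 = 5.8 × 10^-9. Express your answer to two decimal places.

Ka1 ≫ Ka2, so treat the first dissociation as the only significant source of H+.
Ka1 = x²/(0.038 − x) = 2.6 × 10^-3
Solving the quadratic: x = (−Ka1 + √(Ka1² + 4·Ka1·C₀))/2 = 8.72 × 10^-3 M
pH = −log(8.72 × 10^-3) = 2.06

pH = 2.06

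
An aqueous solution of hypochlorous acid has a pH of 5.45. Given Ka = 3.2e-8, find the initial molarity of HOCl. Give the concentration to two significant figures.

C₀ = 4.0 × 10^-4 M

[H+] = 10^(-5.45) = 3.55 × 10^-6 M = x
Ka = x²/(C₀ − x) ⇒ C₀ = x + x²/Ka
C₀ = 3.55 × 10^-6 + (3.55 × 10^-6)²/(3.2 × 10^-8) = 3.97 × 10^-4 M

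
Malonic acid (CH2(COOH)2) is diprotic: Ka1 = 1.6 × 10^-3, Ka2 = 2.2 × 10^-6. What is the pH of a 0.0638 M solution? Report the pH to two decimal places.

Since Ka1 ≫ Ka2, the first ionization dominates [H+].
Ka1 = x²/(0.0638 − x) = 1.6 × 10^-3
Solving the quadratic: x = (−Ka1 + √(Ka1² + 4·Ka1·C₀))/2 = 9.34 × 10^-3 M
pH = −log(9.34 × 10^-3) = 2.03

pH = 2.03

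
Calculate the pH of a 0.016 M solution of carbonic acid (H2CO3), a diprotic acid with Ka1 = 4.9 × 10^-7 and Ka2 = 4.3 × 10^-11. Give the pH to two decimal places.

pH = 4.05

Since Ka1 ≫ Ka2, the first ionization dominates [H+].
Ka1 = x²/(0.016 − x) = 4.9 × 10^-7
x ≈ √(4.9 × 10^-7 × 0.016) = 8.85 × 10^-5 M
pH = −log(8.85 × 10^-5) = 4.05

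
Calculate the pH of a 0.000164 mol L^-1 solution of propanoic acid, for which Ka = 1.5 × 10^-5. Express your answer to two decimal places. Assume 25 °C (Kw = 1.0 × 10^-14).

pH = 4.37

CH3CH2COOH ⇌ CH3CH2COO- + H+
From the ICE table, Ka = x²/(0.000164 − x) = 1.5 × 10^-5.
Here C₀/Ka ≈ 10.9, so the small-x approximation fails. Use the quadratic:
x = (−Ka + √(Ka² + 4·Ka·C₀))/2 = 4.27 × 10^-5 M
pH = −log[H+] = −log(4.27 × 10^-5) = 4.37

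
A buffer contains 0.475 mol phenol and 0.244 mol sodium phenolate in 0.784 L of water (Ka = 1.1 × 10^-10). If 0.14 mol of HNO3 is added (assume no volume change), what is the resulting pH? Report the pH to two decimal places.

Added H+ converts C6H5O- to C6H5OH: C6H5OH → 0.615 mol, C6H5O- → 0.104 mol.
pKa = −log(1.1 × 10^-10) = 9.959
Henderson–Hasselbalch with mole ratio 0.104/0.615: pH = 9.959 + (-0.772)

pH = 9.19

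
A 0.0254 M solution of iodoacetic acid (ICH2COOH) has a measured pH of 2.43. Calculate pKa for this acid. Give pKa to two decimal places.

[H+] = 10^(-2.43) = 3.72 × 10^-3 M
At equilibrium [HA] = 0.0254 − 3.72 × 10^-3 = 2.17 × 10^-2 M
Ka = [H+][A-]/[HA] = (3.72 × 10^-3)² / 2.17 × 10^-2 = 6.38 × 10^-4
pKa = -log(6.38 × 10^-4) = 3.20

pKa = 3.20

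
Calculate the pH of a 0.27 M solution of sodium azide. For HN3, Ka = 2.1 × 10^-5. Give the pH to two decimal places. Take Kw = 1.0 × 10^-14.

N3- is the conjugate base of the weak acid HN3.
Kb = Kw/Ka = 1.0×10^-14 / 2.1 × 10^-5 = 4.76 × 10^-10
Let x = [OH-] at equilibrium. Kb = x²/(0.27 − x).
Since Kb ≪ C₀, x ≈ √(Kb·C₀) = 1.13 × 10^-5 M.
Check: 0.0042% ionized — well under 5%, approximation valid.
pOH = 4.95, so pH = 14.00 − pOH = 9.05

pH = 9.05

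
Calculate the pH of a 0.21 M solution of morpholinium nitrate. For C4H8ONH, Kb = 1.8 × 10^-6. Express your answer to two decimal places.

C4H8ONH2+ is the conjugate acid of the weak base C4H8ONH.
Ka = Kw/Kb = 1.0×10^-14 / 1.8 × 10^-6 = 5.56 × 10^-9
Ka = [H+]²/(0.21 − [H+]) = 5.56 × 10^-9
Neglecting [H+] in the denominator: [H+] = √(5.56 × 10^-9 × 0.21) = 3.42 × 10^-5 M
Check: 0.016% ionized — well under 5%, approximation valid.
pH = −log[H+] = −log(3.42 × 10^-5) = 4.47

pH = 4.47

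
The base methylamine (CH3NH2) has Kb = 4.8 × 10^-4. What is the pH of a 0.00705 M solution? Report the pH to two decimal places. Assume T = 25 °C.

CH3NH2 + H2O ⇌ CH3NH3+ + OH-
Kb = x²/(0.00705 − x) = 4.8 × 10^-4
x is not negligible relative to C₀; solve x² + 0.00048·x − 3.38e-06 = 0.
x = (−Kb + √(Kb² + 4·Kb·C₀))/2 = 1.62 × 10^-3 M
pOH = 2.79, so pH = 14.00 − pOH = 11.21

pH = 11.21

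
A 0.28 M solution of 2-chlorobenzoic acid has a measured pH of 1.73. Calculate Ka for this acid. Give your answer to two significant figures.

Ka = 1.3 × 10^-3

[H+] = 10^(-1.73) = 1.86 × 10^-2 M
At equilibrium [HA] = 0.28 − 1.86 × 10^-2 = 2.61 × 10^-1 M
Ka = [H+][A-]/[HA] = (1.86 × 10^-2)² / 2.61 × 10^-1 = 1.3 × 10^-3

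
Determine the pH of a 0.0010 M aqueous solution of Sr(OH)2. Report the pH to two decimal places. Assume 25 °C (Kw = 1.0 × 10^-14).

Sr(OH)2 is a strong base (each formula unit releases 2 OH-); [OH-] = 0.002 M.
pOH = -log(0.002) = 2.70
pH = 14.00 - 2.70 = 11.30

pH = 11.30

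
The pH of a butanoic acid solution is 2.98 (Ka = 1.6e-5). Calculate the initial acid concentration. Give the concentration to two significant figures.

C₀ = 7.0 × 10^-2 M

[H+] = 10^(-2.98) = 1.05 × 10^-3 M = x
Ka = x²/(C₀ − x) ⇒ C₀ = x + x²/Ka
C₀ = 1.05 × 10^-3 + (1.05 × 10^-3)²/(1.6 × 10^-5) = 7.00 × 10^-2 M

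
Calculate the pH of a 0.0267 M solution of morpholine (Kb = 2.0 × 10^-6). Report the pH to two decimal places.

pH = 10.36

C4H8ONH + H2O ⇌ C4H8ONH2+ + OH-
Kb = x²/(0.0267 − x) = 2.0 × 10^-6
Since Kb ≪ C₀, x ≈ √(Kb·C₀) = 2.31 × 10^-4 M.
Check: 0.87% ionized — well under 5%, approximation valid.
pOH = −log(2.31 × 10^-4) = 3.64; pH = 14.00 − 3.64 = 10.36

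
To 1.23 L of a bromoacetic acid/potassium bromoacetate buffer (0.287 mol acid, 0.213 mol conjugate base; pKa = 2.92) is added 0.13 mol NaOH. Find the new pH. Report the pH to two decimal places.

pH = 3.26

After neutralization: n(BrCH2COOH) = 0.157 mol, n(BrCH2COO-) = 0.343 mol.
Henderson–Hasselbalch with mole ratio 0.343/0.157: pH = 2.92 + (+0.339)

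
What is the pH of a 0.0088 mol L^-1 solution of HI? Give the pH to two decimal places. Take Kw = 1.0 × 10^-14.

pH = 2.06

HI is a strong acid and dissociates completely, so [H+] = 0.0088 M.
pH = -log(0.0088) = 2.06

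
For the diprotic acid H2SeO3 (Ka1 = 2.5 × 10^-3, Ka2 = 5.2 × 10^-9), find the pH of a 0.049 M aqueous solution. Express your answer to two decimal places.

Ka1 ≫ Ka2, so treat the first dissociation as the only significant source of H+.
Ka1 = x²/(0.049 − x) = 2.5 × 10^-3
Solving the quadratic: x = (−Ka1 + √(Ka1² + 4·Ka1·C₀))/2 = 9.89 × 10^-3 M
pH = −log(9.89 × 10^-3) = 2.00

pH = 2.00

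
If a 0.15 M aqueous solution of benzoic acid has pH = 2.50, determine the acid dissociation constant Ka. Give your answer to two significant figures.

[H+] = 10^(-2.50) = 3.16 × 10^-3 M
At equilibrium [HA] = 0.15 − 3.16 × 10^-3 = 1.47 × 10^-1 M
Ka = [H+][A-]/[HA] = (3.16 × 10^-3)² / 1.47 × 10^-1 = 6.8 × 10^-5

Ka = 6.8 × 10^-5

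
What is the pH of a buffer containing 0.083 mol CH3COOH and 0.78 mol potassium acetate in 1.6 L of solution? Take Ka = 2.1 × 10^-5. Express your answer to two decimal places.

pH = 5.65

pKa = −log(2.1 × 10^-5) = 4.678
Using pH = pKa + log([base]/[acid]) with [base]/[acid] = 0.78/0.083:
pH = 4.678 + (+0.973) = 5.65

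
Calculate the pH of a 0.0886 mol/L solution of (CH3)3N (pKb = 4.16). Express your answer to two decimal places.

pH = 11.39

(CH3)3N + H2O ⇌ (CH3)3NH+ + OH-
Kb = 10^(−4.16) = 6.92 × 10^-5
Kb = x²/(0.0886 − x) = 6.92 × 10^-5
Assume x ≪ 0.0886: x ≈ √(6.92 × 10^-5 × 0.0886) = 2.48 × 10^-3 M
(x/C₀ = 2.8% < 5%, so the approximation holds.)
pOH = −log(2.48 × 10^-3) = 2.61; pH = 14.00 − 2.61 = 11.39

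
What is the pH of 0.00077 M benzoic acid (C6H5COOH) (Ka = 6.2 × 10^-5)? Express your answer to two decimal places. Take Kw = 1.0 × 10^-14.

C6H5COOH ⇌ C6H5COO- + H+
Let x = [H+] at equilibrium. Ka = x²/(0.00077 − x).
x is not negligible relative to C₀; solve x² + 6.2e-05·x − 4.77e-08 = 0.
x = (−Ka + √(Ka² + 4·Ka·C₀))/2 = 1.90 × 10^-4 M
pH = −log(1.90 × 10^-4) = 3.72

pH = 3.72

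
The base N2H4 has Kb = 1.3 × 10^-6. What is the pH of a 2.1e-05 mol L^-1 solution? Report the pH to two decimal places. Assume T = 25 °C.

pH = 8.66

N2H4 + H2O ⇌ N2H5+ + OH-
Kb = [OH-]²/(2.1e-05 − [OH-]) = 1.3 × 10^-6
Here C₀/Kb ≈ 16.2, so the small-[OH-] approximation fails. Use the quadratic:
[OH-] = (−Kb + √(Kb² + 4·Kb·C₀))/2 = 4.62 × 10^-6 M
pOH = 5.34, so pH = 14.00 − pOH = 8.66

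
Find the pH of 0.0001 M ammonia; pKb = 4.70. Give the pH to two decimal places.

pH = 9.55

NH3 + H2O ⇌ NH4+ + OH-
Kb = 10^(−4.70) = 2.00 × 10^-5
Kb = [OH-]²/(0.0001 − [OH-]) = 2.00 × 10^-5
The 5% rule fails; solving [OH-]² + Kb·[OH-] − Kb·C₀ = 0 exactly:
[OH-] = (−Kb + √(Kb² + 4·Kb·C₀))/2 = 3.58 × 10^-5 M
pOH = 4.45, so pH = 14.00 − pOH = 9.55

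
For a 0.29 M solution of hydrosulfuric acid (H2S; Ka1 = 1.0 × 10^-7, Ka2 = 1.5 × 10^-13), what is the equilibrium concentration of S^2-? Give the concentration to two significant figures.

First ionization gives [H+] ≈ [HS-] = 1.70 × 10^-4 M.
Second step: Ka2 = [H+][S^2-]/[HS-] ≈ [S^2-] (since [H+] ≈ [HS-]).
So [S^2-] ≈ Ka2.

1.5 × 10^-13 M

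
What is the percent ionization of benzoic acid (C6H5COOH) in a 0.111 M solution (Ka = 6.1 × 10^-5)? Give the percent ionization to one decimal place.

C6H5COOH ⇌ C6H5COO- + H+; let x = [H+] at equilibrium.
x ≈ √(Ka·C₀) = √(6.1 × 10^-5 × 0.111) = 2.60 × 10^-3 M
Fraction ionized = 2.60 × 10^-3 / 0.111 = 0.0234 → 2.3%

2.3%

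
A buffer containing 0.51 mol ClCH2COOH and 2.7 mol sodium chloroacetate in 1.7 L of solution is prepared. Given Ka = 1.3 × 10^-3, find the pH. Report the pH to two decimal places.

pKa = −log(1.3 × 10^-3) = 2.886
pH = pKa + log([A⁻]/[HA]) = 2.886 + log(2.7/0.51)
pH = 2.886 + (+0.724) = 3.61

pH = 3.61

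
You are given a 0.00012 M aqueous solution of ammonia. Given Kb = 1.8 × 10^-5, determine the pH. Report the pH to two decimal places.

NH3 + H2O ⇌ NH4+ + OH-
Kb = [OH-]²/(0.00012 − [OH-]) = 1.8 × 10^-5
The 5% rule fails; solving [OH-]² + Kb·[OH-] − Kb·C₀ = 0 exactly:
[OH-] = [−1.8e-05 + √(1.8e-05² + 8.64e-09)]/2 = 3.83 × 10^-5 M
pOH = −log(3.83 × 10^-5) = 4.42; pH = 14.00 − 4.42 = 9.58

pH = 9.58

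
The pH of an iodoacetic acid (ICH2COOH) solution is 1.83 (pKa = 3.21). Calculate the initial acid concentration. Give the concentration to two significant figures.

[H+] = 10^(-1.83) = 1.48 × 10^-2 M = x
Ka = 10^(−3.21) = 6.17 × 10^-4
Ka = x²/(C₀ − x) ⇒ C₀ = x + x²/Ka
C₀ = 1.48 × 10^-2 + (1.48 × 10^-2)²/(6.17 × 10^-4) = 3.70 × 10^-1 M

C₀ = 3.7 × 10^-1 M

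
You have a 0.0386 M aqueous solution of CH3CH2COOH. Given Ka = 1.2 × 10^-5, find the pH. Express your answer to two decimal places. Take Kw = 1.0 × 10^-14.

pH = 3.17

CH3CH2COOH ⇌ CH3CH2COO- + H+
From the ICE table, Ka = [H+]²/(0.0386 − [H+]) = 1.2 × 10^-5.
Assume [H+] ≪ 0.0386: [H+] ≈ √(1.2 × 10^-5 × 0.0386) = 6.81 × 10^-4 M
([H+]/C₀ = 1.8% < 5%, so the approximation holds.)
pH = −log(6.81 × 10^-4) = 3.17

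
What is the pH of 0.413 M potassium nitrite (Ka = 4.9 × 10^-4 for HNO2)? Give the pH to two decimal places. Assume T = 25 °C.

NO2- is the conjugate base of the weak acid HNO2.
Kb = Kw/Ka = 1.0×10^-14 / 4.9 × 10^-4 = 2.04 × 10^-11
Kb = [OH-]²/(0.413 − [OH-]) = 2.04 × 10^-11
Neglecting [OH-] in the denominator: [OH-] = √(2.04 × 10^-11 × 0.413) = 2.90 × 10^-6 M
pOH = −log(2.90 × 10^-6) = 5.54; pH = 14.00 − 5.54 = 8.46

pH = 8.46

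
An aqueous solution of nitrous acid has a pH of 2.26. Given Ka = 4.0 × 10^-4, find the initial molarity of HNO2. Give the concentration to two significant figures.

[H+] = 10^(-2.26) = 5.50 × 10^-3 M = x
Ka = x²/(C₀ − x) ⇒ C₀ = x + x²/Ka
C₀ = 5.50 × 10^-3 + (5.50 × 10^-3)²/(4.0 × 10^-4) = 8.11 × 10^-2 M

C₀ = 8.1 × 10^-2 M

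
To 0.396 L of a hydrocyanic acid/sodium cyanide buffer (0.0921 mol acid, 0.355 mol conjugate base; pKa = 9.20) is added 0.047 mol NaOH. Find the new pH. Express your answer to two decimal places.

After neutralization: n(HCN) = 0.0451 mol, n(CN-) = 0.402 mol.
Henderson–Hasselbalch with mole ratio 0.402/0.0451: pH = 9.20 + (+0.950)

pH = 10.15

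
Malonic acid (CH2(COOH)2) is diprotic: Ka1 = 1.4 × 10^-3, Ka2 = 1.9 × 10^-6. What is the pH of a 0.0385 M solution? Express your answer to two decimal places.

pH = 2.18

Ka1 ≫ Ka2, so treat the first dissociation as the only significant source of H+.
Ka1 = x²/(0.0385 − x) = 1.4 × 10^-3
Solving the quadratic: x = (−Ka1 + √(Ka1² + 4·Ka1·C₀))/2 = 6.67 × 10^-3 M
pH = −log(6.67 × 10^-3) = 2.18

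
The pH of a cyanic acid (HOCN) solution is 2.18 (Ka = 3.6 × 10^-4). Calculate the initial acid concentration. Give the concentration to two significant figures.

[H+] = 10^(-2.18) = 6.61 × 10^-3 M = x
Ka = x²/(C₀ − x) ⇒ C₀ = x + x²/Ka
C₀ = 6.61 × 10^-3 + (6.61 × 10^-3)²/(3.6 × 10^-4) = 1.28 × 10^-1 M

C₀ = 1.3 × 10^-1 M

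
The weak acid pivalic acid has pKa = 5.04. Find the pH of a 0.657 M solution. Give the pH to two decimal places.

(CH3)3CCOOH ⇌ (CH3)3CCOO- + H+
Ka = 10^(−5.04) = 9.12 × 10^-6
From the ICE table, Ka = [H+]²/(0.657 − [H+]) = 9.12 × 10^-6.
Assume [H+] ≪ 0.657: [H+] ≈ √(9.12 × 10^-6 × 0.657) = 2.45 × 10^-3 M
pH = −log(2.45 × 10^-3) = 2.61

pH = 2.61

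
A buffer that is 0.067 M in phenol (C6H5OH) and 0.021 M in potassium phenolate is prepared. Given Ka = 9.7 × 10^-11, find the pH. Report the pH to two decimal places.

pH = 9.51

pKa = −log(9.7 × 10^-11) = 10.013
pH = pKa + log([A⁻]/[HA]) = 10.013 + log(0.021/0.067)
pH = 10.013 + (-0.504) = 9.51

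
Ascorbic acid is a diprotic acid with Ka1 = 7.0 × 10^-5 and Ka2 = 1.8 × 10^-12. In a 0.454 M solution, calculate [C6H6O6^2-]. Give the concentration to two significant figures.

First ionization gives [H+] ≈ [HC6H6O6-] = 5.64 × 10^-3 M.
Second step: Ka2 = [H+][C6H6O6^2-]/[HC6H6O6-] ≈ [C6H6O6^2-] (since [H+] ≈ [HC6H6O6-]).
So [C6H6O6^2-] ≈ Ka2.

1.8 × 10^-12 M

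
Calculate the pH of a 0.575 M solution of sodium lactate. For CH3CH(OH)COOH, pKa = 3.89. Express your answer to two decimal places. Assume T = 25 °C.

pH = 8.82

CH3CH(OH)COO- is the conjugate base of the weak acid CH3CH(OH)COOH.
Ka = 10^(−3.89) = 1.29 × 10^-4
Kb = Kw/Ka = 1.0×10^-14 / 1.29 × 10^-4 = 7.75 × 10^-11
Kb = [OH-]²/(0.575 − [OH-]) = 7.75 × 10^-11
Neglecting [OH-] in the denominator: [OH-] = √(7.75 × 10^-11 × 0.575) = 6.68 × 10^-6 M
([OH-]/C₀ = 0.0012% < 5%, so the approximation holds.)
pOH = −log(6.68 × 10^-6) = 5.18; pH = 14.00 − 5.18 = 8.82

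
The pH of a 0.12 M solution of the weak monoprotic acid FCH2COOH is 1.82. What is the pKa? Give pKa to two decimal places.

[H+] = 10^(-1.82) = 1.51 × 10^-2 M
At equilibrium [HA] = 0.12 − 1.51 × 10^-2 = 1.05 × 10^-1 M
Ka = [H+][A-]/[HA] = (1.51 × 10^-2)² / 1.05 × 10^-1 = 2.17 × 10^-3
pKa = -log(2.17 × 10^-3) = 2.66

pKa = 2.66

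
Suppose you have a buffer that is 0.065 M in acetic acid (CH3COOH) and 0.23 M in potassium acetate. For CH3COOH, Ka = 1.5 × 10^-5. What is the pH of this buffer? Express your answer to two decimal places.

pH = 5.37

pKa = −log(1.5 × 10^-5) = 4.824
Henderson–Hasselbalch: pH = pKa + log([CH3COO-]/[CH3COOH]) = 4.824 + log(0.23/0.065)
pH = 4.824 + (+0.549) = 5.37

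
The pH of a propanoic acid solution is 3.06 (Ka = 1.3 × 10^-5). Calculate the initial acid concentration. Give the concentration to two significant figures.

C₀ = 5.9 × 10^-2 M

[H+] = 10^(-3.06) = 8.71 × 10^-4 M = x
Ka = x²/(C₀ − x) ⇒ C₀ = x + x²/Ka
C₀ = 8.71 × 10^-4 + (8.71 × 10^-4)²/(1.3 × 10^-5) = 5.92 × 10^-2 M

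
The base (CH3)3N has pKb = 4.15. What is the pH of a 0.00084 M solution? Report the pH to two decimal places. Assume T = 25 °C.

pH = 10.32

(CH3)3N + H2O ⇌ (CH3)3NH+ + OH-
Kb = 10^(−4.15) = 7.08 × 10^-5
From the ICE table, Kb = [OH-]²/(0.00084 − [OH-]) = 7.08 × 10^-5.
[OH-] is not negligible relative to C₀; solve [OH-]² + 7.08e-05·[OH-] − 5.95e-08 = 0.
[OH-] = [−7.08e-05 + √(7.08e-05² + 2.38e-07)]/2 = 2.11 × 10^-4 M
pOH = −log(2.11 × 10^-4) = 3.68; pH = 14.00 − 3.68 = 10.32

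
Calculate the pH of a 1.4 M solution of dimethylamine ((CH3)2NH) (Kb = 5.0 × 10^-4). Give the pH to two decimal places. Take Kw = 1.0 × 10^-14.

pH = 12.42

(CH3)2NH + H2O ⇌ (CH3)2NH2+ + OH-
From the ICE table, Kb = [OH-]²/(1.4 − [OH-]) = 5.0 × 10^-4.
Neglecting [OH-] in the denominator: [OH-] = √(5.0 × 10^-4 × 1.4) = 2.65 × 10^-2 M
pOH = 1.58, so pH = 14.00 − pOH = 12.42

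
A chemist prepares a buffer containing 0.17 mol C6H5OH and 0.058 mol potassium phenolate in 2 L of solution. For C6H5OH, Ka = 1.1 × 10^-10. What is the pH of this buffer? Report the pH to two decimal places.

pKa = −log(1.1 × 10^-10) = 9.959
pH = pKa + log([A⁻]/[HA]) = 9.959 + log(0.058/0.17)
pH = 9.959 + (-0.467) = 9.49

pH = 9.49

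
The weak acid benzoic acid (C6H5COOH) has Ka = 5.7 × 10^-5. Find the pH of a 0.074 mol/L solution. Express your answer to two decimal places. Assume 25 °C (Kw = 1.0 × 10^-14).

pH = 2.69

C6H5COOH ⇌ C6H5COO- + H+
Ka = [H+]²/(0.074 − [H+]) = 5.7 × 10^-5
Neglecting [H+] in the denominator: [H+] = √(5.7 × 10^-5 × 0.074) = 2.05 × 10^-3 M
pH = −log(2.05 × 10^-3) = 2.69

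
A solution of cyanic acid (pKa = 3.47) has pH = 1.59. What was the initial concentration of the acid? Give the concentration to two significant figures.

C₀ = 2.0 M

[H+] = 10^(-1.59) = 2.57 × 10^-2 M = x
Ka = 10^(−3.47) = 3.39 × 10^-4
Ka = x²/(C₀ − x) ⇒ C₀ = x + x²/Ka
C₀ = 2.57 × 10^-2 + (2.57 × 10^-2)²/(3.39 × 10^-4) = 1.97 M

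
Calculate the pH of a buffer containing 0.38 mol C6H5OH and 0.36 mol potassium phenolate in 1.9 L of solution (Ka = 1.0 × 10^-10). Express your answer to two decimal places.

pKa = −log(1.0 × 10^-10) = 10.000
pH = pKa + log([A⁻]/[HA]) = 10.000 + log(0.36/0.38)
pH = 10.000 + (-0.023) = 9.98

pH = 9.98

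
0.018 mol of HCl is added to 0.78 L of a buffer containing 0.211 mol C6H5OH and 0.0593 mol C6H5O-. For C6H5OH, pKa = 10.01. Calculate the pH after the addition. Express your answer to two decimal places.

pH = 9.27

Added H+ converts C6H5O- to C6H5OH: C6H5OH → 0.229 mol, C6H5O- → 0.0413 mol.
Henderson–Hasselbalch with mole ratio 0.0413/0.229: pH = 10.01 + (-0.744)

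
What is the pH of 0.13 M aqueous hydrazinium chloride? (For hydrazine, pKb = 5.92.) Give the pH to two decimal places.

pH = 4.48

N2H5+ is the conjugate acid of the weak base N2H4.
Kb = 10^(−5.92) = 1.20 × 10^-6
Ka = Kw/Kb = 1.0×10^-14 / 1.20 × 10^-6 = 8.33 × 10^-9
From the ICE table, Ka = x²/(0.13 − x) = 8.33 × 10^-9.
Since Ka ≪ C₀, x ≈ √(Ka·C₀) = 3.29 × 10^-5 M.
(x/C₀ = 0.025% < 5%, so the approximation holds.)
pH = −log(3.29 × 10^-5) = 4.48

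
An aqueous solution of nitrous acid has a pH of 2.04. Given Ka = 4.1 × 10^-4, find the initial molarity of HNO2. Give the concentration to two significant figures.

[H+] = 10^(-2.04) = 9.12 × 10^-3 M = x
Ka = x²/(C₀ − x) ⇒ C₀ = x + x²/Ka
C₀ = 9.12 × 10^-3 + (9.12 × 10^-3)²/(4.1 × 10^-4) = 2.12 × 10^-1 M

C₀ = 2.1 × 10^-1 M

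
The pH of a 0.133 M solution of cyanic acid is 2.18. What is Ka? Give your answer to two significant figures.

[H+] = 10^(-2.18) = 6.61 × 10^-3 M
At equilibrium [HA] = 0.133 − 6.61 × 10^-3 = 1.26 × 10^-1 M
Ka = [H+][A-]/[HA] = (6.61 × 10^-3)² / 1.26 × 10^-1 = 3.5 × 10^-4

Ka = 3.5 × 10^-4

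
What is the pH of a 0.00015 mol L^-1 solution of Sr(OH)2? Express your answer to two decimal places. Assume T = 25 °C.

Sr(OH)2 is a strong base (each formula unit releases 2 OH-); [OH-] = 0.0003 M.
pOH = -log(0.0003) = 3.52
pH = 14.00 - 3.52 = 10.48

pH = 10.48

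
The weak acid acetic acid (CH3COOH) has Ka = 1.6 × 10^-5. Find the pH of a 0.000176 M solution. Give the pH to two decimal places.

CH3COOH ⇌ CH3COO- + H+
From the ICE table, Ka = [H+]²/(0.000176 − [H+]) = 1.6 × 10^-5.
The 5% rule fails; solving [H+]² + Ka·[H+] − Ka·C₀ = 0 exactly:
[H+] = (−Ka + √(Ka² + 4·Ka·C₀))/2 = 4.57 × 10^-5 M
pH = −log[H+] = −log(4.57 × 10^-5) = 4.34

pH = 4.34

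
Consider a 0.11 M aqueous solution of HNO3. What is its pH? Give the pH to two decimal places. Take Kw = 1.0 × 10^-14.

pH = 0.96

HNO3 is a strong acid and dissociates completely, so [H+] = 0.11 M.
pH = -log(0.11) = 0.96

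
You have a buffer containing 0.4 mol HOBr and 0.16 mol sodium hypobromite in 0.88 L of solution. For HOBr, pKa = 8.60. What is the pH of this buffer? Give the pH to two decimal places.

Using pH = pKa + log([base]/[acid]) with [base]/[acid] = 0.16/0.4:
pH = 8.60 + (-0.398) = 8.20

pH = 8.20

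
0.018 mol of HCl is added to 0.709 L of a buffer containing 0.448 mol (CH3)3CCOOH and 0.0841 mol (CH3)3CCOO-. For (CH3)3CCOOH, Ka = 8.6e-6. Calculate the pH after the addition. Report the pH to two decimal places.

pH = 4.22

After neutralization: n((CH3)3CCOOH) = 0.466 mol, n((CH3)3CCOO-) = 0.0661 mol.
pKa = −log(8.6 × 10^-6) = 5.066
pH = pKa + log(n_(CH3)3CCOO-/n_(CH3)3CCOOH) = 5.066 + log(0.0661/0.466) = 5.066 + (-0.848)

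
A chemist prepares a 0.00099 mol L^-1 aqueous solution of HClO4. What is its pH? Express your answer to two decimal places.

HClO4 is a strong acid and dissociates completely, so [H+] = 0.00099 M.
pH = -log(0.00099) = 3.00

pH = 3.00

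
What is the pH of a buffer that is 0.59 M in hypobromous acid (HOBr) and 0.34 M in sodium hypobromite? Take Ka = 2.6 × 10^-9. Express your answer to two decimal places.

pKa = −log(2.6 × 10^-9) = 8.585
Using pH = pKa + log([base]/[acid]) with [base]/[acid] = 0.34/0.59:
pH = 8.585 + (-0.239) = 8.35

pH = 8.35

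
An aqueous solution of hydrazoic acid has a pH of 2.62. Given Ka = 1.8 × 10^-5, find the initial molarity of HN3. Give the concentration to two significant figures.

[H+] = 10^(-2.62) = 2.40 × 10^-3 M = x
Ka = x²/(C₀ − x) ⇒ C₀ = x + x²/Ka
C₀ = 2.40 × 10^-3 + (2.40 × 10^-3)²/(1.8 × 10^-5) = 3.22 × 10^-1 M

C₀ = 3.2 × 10^-1 M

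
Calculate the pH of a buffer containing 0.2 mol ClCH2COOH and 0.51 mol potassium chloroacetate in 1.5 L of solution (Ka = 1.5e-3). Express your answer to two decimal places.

pH = 3.23

pKa = −log(1.5 × 10^-3) = 2.824
Henderson–Hasselbalch: pH = pKa + log([ClCH2COO-]/[ClCH2COOH]) = 2.824 + log(0.51/0.2)
pH = 2.824 + (+0.407) = 3.23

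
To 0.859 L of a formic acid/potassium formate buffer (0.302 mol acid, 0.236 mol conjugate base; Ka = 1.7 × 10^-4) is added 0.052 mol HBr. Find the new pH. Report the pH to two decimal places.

Added H+ converts HCOO- to HCOOH: HCOOH → 0.354 mol, HCOO- → 0.184 mol.
pKa = −log(1.7 × 10^-4) = 3.770
pH = pKa + log([A⁻]/[HA]) = 3.770 + log(0.184/0.354) = 3.770 -0.284

pH = 3.49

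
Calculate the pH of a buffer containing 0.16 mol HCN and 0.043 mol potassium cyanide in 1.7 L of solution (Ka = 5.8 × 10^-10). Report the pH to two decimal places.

pKa = −log(5.8 × 10^-10) = 9.237
Using pH = pKa + log([base]/[acid]) with [base]/[acid] = 0.043/0.16:
pH = 9.237 + (-0.571) = 8.67

pH = 8.67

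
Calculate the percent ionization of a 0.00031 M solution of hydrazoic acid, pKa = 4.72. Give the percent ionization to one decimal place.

HN3 ⇌ N3- + H+; let x = [H+] at equilibrium.
Ka = 10^(−4.72) = 1.91 × 10^-5
Ka = x²/(C₀ − x); solving the quadratic gives x = 6.80 × 10^-5 M.
% ionization = x/C₀ × 100% = 6.80 × 10^-5/0.00031 × 100% = 21.9%

21.9%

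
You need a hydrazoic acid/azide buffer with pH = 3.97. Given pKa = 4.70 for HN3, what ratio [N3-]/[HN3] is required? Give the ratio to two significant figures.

pH = pKa + log(r) ⇒ log(r) = 3.97 − 4.70 = -0.73
r = [N3-]/[HN3] = 10^(-0.73) = 0.186

ratio = 0.19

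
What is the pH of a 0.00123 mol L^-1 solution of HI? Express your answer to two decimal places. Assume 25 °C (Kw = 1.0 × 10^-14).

HI is a strong acid and dissociates completely, so [H+] = 0.00123 M.
pH = -log(0.00123) = 2.91

pH = 2.91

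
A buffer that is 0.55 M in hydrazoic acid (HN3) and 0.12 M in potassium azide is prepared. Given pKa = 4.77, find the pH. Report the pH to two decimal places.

pH = pKa + log([A⁻]/[HA]) = 4.77 + log(0.12/0.55)
pH = 4.77 + (-0.661) = 4.11

pH = 4.11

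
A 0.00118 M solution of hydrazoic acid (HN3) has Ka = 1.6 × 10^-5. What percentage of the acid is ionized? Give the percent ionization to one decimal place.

11.0%

HN3 ⇌ N3- + H+; let x = [H+] at equilibrium.
Ka = x²/(C₀ − x); solving the quadratic gives x = 1.30 × 10^-4 M.
Fraction ionized = 1.30 × 10^-4 / 0.00118 = 0.1102 → 11.0%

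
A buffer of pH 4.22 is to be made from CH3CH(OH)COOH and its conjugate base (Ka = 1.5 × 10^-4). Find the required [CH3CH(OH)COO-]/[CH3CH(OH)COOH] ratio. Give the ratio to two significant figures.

pKa = -log(1.5 × 10^-4) = 3.824
pH = pKa + log(r) ⇒ log(r) = 4.22 − 3.824 = +0.396
r = [CH3CH(OH)COO-]/[CH3CH(OH)COOH] = 10^(+0.396) = 2.49

ratio = 2.5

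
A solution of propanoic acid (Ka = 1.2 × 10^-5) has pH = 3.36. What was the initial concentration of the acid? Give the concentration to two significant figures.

[H+] = 10^(-3.36) = 4.37 × 10^-4 M = x
Ka = x²/(C₀ − x) ⇒ C₀ = x + x²/Ka
C₀ = 4.37 × 10^-4 + (4.37 × 10^-4)²/(1.2 × 10^-5) = 1.64 × 10^-2 M

C₀ = 1.6 × 10^-2 M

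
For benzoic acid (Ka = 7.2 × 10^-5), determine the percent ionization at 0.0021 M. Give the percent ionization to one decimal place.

16.9%

C6H5COOH ⇌ C6H5COO- + H+; let x = [H+] at equilibrium.
Ka = x²/(C₀ − x); solving the quadratic gives x = 3.55 × 10^-4 M.
Fraction ionized = 3.55 × 10^-4 / 0.0021 = 0.1690 → 16.9%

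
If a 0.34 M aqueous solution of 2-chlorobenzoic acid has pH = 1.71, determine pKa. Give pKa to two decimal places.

[H+] = 10^(-1.71) = 1.95 × 10^-2 M
At equilibrium [HA] = 0.34 − 1.95 × 10^-2 = 3.21 × 10^-1 M
Ka = [H+][A-]/[HA] = (1.95 × 10^-2)² / 3.21 × 10^-1 = 1.18 × 10^-3
pKa = -log(1.18 × 10^-3) = 2.93

pKa = 2.93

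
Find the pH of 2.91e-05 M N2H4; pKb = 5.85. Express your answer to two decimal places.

N2H4 + H2O ⇌ N2H5+ + OH-
Kb = 10^(−5.85) = 1.41 × 10^-6
From the ICE table, Kb = [OH-]²/(2.91e-05 − [OH-]) = 1.41 × 10^-6.
Here C₀/Kb ≈ 20.6, so the small-[OH-] approximation fails. Use the quadratic:
[OH-] = (−Kb + √(Kb² + 4·Kb·C₀))/2 = 5.74 × 10^-6 M
pOH = −log(5.74 × 10^-6) = 5.24; pH = 14.00 − 5.24 = 8.76

pH = 8.76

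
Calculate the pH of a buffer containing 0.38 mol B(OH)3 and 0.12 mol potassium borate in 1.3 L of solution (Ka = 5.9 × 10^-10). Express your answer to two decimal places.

pKa = −log(5.9 × 10^-10) = 9.229
Henderson–Hasselbalch: pH = pKa + log([B(OH)4-]/[B(OH)3]) = 9.229 + log(0.12/0.38)
pH = 9.229 + (-0.501) = 8.73

pH = 8.73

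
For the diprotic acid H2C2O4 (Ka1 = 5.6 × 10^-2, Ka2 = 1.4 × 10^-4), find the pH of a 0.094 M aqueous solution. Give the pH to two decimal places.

Since Ka1 ≫ Ka2, the first ionization dominates [H+].
Ka1 = x²/(0.094 − x) = 5.6 × 10^-2
Solving the quadratic: x = (−Ka1 + √(Ka1² + 4·Ka1·C₀))/2 = 4.98 × 10^-2 M
pH = −log(4.98 × 10^-2) = 1.30

pH = 1.30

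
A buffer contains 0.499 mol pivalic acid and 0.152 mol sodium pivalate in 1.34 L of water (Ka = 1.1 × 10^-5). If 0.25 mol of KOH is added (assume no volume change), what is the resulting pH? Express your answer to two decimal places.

pH = 5.17

After neutralization: n((CH3)3CCOOH) = 0.249 mol, n((CH3)3CCOO-) = 0.402 mol.
pKa = −log(1.1 × 10^-5) = 4.959
pH = pKa + log(n_(CH3)3CCOO-/n_(CH3)3CCOOH) = 4.959 + log(0.402/0.249) = 4.959 + (+0.208)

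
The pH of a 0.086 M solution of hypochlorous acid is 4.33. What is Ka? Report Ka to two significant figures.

[H+] = 10^(-4.33) = 4.68 × 10^-5 M
At equilibrium [HA] = 0.086 − 4.68 × 10^-5 = 8.60 × 10^-2 M
Ka = [H+][A-]/[HA] = (4.68 × 10^-5)² / 8.60 × 10^-2 = 2.5 × 10^-8

Ka = 2.5 × 10^-8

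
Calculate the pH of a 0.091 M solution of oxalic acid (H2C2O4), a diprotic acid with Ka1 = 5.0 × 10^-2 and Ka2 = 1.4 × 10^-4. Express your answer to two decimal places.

Since Ka1 ≫ Ka2, the first ionization dominates [H+].
Ka1 = x²/(0.091 − x) = 5.0 × 10^-2
Solving the quadratic: x = (−Ka1 + √(Ka1² + 4·Ka1·C₀))/2 = 4.69 × 10^-2 M
pH = −log(4.69 × 10^-2) = 1.33

pH = 1.33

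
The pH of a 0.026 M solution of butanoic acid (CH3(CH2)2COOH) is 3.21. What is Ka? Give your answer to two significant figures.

[H+] = 10^(-3.21) = 6.17 × 10^-4 M
At equilibrium [HA] = 0.026 − 6.17 × 10^-4 = 2.54 × 10^-2 M
Ka = [H+][A-]/[HA] = (6.17 × 10^-4)² / 2.54 × 10^-2 = 1.5 × 10^-5

Ka = 1.5 × 10^-5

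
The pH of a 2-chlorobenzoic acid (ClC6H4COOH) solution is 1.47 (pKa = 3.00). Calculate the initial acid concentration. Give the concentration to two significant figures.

[H+] = 10^(-1.47) = 3.39 × 10^-2 M = x
Ka = 10^(−3.00) = 1.00 × 10^-3
Ka = x²/(C₀ − x) ⇒ C₀ = x + x²/Ka
C₀ = 3.39 × 10^-2 + (3.39 × 10^-2)²/(1.00 × 10^-3) = 1.18 M

C₀ = 1.2 M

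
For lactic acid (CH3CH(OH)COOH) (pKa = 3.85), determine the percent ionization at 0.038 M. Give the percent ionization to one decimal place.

5.9%

CH3CH(OH)COOH ⇌ CH3CH(OH)COO- + H+; let x = [H+] at equilibrium.
Ka = 10^(−3.85) = 1.41 × 10^-4
Ka = x²/(C₀ − x); solving the quadratic gives x = 2.25 × 10^-3 M.
Fraction ionized = 2.25 × 10^-3 / 0.038 = 0.0592 → 5.9%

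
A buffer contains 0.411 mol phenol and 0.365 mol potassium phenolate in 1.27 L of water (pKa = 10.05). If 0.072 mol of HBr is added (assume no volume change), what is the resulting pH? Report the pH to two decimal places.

pH = 9.83

Added H+ converts C6H5O- to C6H5OH: C6H5OH → 0.483 mol, C6H5O- → 0.293 mol.
pH = pKa + log([A⁻]/[HA]) = 10.05 + log(0.293/0.483) = 10.05 -0.217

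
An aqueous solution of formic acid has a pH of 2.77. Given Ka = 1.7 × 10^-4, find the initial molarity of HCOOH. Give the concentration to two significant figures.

C₀ = 1.9 × 10^-2 M

[H+] = 10^(-2.77) = 1.70 × 10^-3 M = x
Ka = x²/(C₀ − x) ⇒ C₀ = x + x²/Ka
C₀ = 1.70 × 10^-3 + (1.70 × 10^-3)²/(1.7 × 10^-4) = 1.87 × 10^-2 M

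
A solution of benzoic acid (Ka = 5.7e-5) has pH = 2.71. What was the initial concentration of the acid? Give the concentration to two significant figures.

[H+] = 10^(-2.71) = 1.95 × 10^-3 M = x
Ka = x²/(C₀ − x) ⇒ C₀ = x + x²/Ka
C₀ = 1.95 × 10^-3 + (1.95 × 10^-3)²/(5.7 × 10^-5) = 6.87 × 10^-2 M

C₀ = 6.9 × 10^-2 M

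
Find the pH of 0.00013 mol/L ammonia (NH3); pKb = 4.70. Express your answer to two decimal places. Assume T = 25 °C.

NH3 + H2O ⇌ NH4+ + OH-
Kb = 10^(−4.70) = 2.00 × 10^-5
Kb = [OH-]²/(0.00013 − [OH-]) = 2.00 × 10^-5
[OH-] is not negligible relative to C₀; solve [OH-]² + 2e-05·[OH-] − 2.6e-09 = 0.
[OH-] = (−Kb + √(Kb² + 4·Kb·C₀))/2 = 4.20 × 10^-5 M
pOH = 4.38, so pH = 14.00 − pOH = 9.62

pH = 9.62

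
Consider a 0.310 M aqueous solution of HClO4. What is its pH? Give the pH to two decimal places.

HClO4 is a strong acid and dissociates completely, so [H+] = 0.310 M.
pH = -log(0.31) = 0.51

pH = 0.51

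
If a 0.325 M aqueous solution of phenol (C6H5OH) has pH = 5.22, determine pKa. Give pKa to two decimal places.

pKa = 9.95

[H+] = 10^(-5.22) = 6.03 × 10^-6 M
At equilibrium [HA] = 0.325 − 6.03 × 10^-6 = 3.25 × 10^-1 M
Ka = [H+][A-]/[HA] = (6.03 × 10^-6)² / 3.25 × 10^-1 = 1.12 × 10^-10
pKa = -log(1.12 × 10^-10) = 9.95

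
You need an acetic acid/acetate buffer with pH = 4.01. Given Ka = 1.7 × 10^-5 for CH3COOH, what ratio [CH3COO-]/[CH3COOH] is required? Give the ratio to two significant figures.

ratio = 0.17

pKa = -log(1.7 × 10^-5) = 4.770
pH = pKa + log(r) ⇒ log(r) = 4.01 − 4.770 = -0.760
r = [CH3COO-]/[CH3COOH] = 10^(-0.760) = 0.174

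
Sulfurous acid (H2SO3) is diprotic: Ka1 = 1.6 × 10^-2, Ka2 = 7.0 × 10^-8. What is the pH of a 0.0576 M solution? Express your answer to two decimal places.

Since Ka1 ≫ Ka2, the first ionization dominates [H+].
Ka1 = x²/(0.0576 − x) = 1.6 × 10^-2
Solving the quadratic: x = (−Ka1 + √(Ka1² + 4·Ka1·C₀))/2 = 2.34 × 10^-2 M
pH = −log(2.34 × 10^-2) = 1.63

pH = 1.63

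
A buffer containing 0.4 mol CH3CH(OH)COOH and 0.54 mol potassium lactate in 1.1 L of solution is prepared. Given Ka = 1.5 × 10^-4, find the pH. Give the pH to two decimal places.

pH = 3.95

pKa = −log(1.5 × 10^-4) = 3.824
Henderson–Hasselbalch: pH = pKa + log([CH3CH(OH)COO-]/[CH3CH(OH)COOH]) = 3.824 + log(0.54/0.4)
pH = 3.824 + (+0.130) = 3.95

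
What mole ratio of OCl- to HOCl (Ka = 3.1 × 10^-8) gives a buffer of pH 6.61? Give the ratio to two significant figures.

pKa = -log(3.1 × 10^-8) = 7.509
pH = pKa + log(r) ⇒ log(r) = 6.61 − 7.509 = -0.899
r = [OCl-]/[HOCl] = 10^(-0.899) = 0.126

ratio = 0.13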